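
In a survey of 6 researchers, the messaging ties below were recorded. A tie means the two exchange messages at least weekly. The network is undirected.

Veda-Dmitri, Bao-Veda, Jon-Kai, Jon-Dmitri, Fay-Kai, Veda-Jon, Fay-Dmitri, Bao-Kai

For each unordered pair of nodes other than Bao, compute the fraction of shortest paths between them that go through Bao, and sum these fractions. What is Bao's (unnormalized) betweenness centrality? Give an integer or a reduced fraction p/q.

1/2

Pairs whose geodesics pass through Bao — Veda–Kai: 1/2.
All other pairs contribute 0.
Summing the contributions gives betweenness(Bao) = 1/2.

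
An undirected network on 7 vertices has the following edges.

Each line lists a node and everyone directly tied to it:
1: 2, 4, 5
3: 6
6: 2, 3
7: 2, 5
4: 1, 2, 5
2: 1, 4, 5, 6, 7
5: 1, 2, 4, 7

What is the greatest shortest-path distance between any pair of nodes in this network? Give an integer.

3

Eccentricity of each node (its greatest distance to any other): 1:3, 2:2, 3:3, 4:3, 5:3, 6:2, 7:3.
The maximum eccentricity is 3, realized for instance by the pair 3–1 via 3 – 6 – 2 – 1. So the diameter is 3.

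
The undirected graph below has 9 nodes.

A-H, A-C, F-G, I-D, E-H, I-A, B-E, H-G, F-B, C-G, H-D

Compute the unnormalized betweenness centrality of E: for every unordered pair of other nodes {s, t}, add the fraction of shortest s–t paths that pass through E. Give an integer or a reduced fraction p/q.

Pairs whose geodesics pass through E — H–B: 1; D–B: 1; I–B: 2/2; A–B: 1.
All other pairs contribute 0.
Summing the contributions gives betweenness(E) = 4.

4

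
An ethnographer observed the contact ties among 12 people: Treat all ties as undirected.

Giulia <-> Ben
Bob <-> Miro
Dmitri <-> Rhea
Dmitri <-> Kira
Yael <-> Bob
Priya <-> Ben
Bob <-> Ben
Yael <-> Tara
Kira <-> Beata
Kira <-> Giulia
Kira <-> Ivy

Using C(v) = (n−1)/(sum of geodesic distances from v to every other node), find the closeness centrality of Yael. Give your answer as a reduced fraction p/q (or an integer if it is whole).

11/37

Distances from Yael: Beata:5, Ben:2, Bob:1, Dmitri:5, Giulia:3, Ivy:5, Kira:4, Miro:2, Priya:3, Rhea:6, Tara:1. Sum = 37.
n = 12, so closeness = 11/37.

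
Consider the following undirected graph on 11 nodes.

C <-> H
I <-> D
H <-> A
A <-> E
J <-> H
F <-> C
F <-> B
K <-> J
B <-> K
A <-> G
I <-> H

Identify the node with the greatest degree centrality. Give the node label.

H

Degrees — A:3, B:2, C:2, D:1, E:1, F:2, G:1, H:4, I:2, J:2, K:2.
The maximum is 4, attained only by H.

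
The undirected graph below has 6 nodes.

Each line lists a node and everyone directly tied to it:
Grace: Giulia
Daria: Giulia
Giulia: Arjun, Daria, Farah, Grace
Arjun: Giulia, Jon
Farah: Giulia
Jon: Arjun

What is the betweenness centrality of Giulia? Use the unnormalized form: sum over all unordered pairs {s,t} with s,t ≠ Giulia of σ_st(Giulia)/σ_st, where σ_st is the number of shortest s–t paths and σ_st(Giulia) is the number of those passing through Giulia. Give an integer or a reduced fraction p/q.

Pairs whose geodesics pass through Giulia — Farah–Jon: 1; Farah–Arjun: 1; Farah–Daria: 1; Farah–Grace: 1; Jon–Daria: 1; Jon–Grace: 1; Arjun–Daria: 1; Arjun–Grace: 1; Daria–Grace: 1.
All other pairs contribute 0.
Summing the contributions gives betweenness(Giulia) = 9.

9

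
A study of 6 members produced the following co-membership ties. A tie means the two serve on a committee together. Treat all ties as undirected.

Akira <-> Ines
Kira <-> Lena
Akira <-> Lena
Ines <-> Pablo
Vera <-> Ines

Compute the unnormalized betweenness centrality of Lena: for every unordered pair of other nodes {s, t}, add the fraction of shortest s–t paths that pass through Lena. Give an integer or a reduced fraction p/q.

Pairs whose geodesics pass through Lena — Pablo–Kira: 1; Vera–Kira: 1; Ines–Kira: 1; Akira–Kira: 1.
All other pairs contribute 0.
Summing the contributions gives betweenness(Lena) = 4.

4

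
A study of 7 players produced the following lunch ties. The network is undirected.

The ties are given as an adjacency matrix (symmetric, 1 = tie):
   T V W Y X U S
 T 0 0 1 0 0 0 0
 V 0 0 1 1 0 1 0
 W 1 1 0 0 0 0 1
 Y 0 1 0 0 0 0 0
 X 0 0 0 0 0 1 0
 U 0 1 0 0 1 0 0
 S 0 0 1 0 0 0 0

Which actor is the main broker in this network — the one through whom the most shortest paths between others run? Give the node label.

V

Unnormalized betweenness of each node: S:0, T:0, U:5, V:11, W:9, X:0, Y:0.
V has the largest value, 11, making it the main broker — the node through which the most shortest paths run.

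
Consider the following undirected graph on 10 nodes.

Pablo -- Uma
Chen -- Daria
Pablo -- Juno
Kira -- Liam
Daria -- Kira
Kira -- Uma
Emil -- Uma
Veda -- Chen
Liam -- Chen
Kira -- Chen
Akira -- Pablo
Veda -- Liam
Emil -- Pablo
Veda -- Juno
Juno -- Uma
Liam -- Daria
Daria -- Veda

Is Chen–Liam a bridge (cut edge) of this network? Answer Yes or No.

Even without that edge, Chen still reaches Liam via Chen – Daria – Liam, so the network stays connected. Not a bridge.

No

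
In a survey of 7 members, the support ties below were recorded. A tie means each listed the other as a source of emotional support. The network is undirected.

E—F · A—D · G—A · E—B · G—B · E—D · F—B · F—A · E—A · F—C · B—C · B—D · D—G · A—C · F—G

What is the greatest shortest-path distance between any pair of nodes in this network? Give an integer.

Eccentricity of each node (its greatest distance to any other): A:2, B:2, C:2, D:2, E:2, F:2, G:2.
The maximum eccentricity is 2, realized for instance by the pair F–D via F – E – D. So the diameter is 2.

2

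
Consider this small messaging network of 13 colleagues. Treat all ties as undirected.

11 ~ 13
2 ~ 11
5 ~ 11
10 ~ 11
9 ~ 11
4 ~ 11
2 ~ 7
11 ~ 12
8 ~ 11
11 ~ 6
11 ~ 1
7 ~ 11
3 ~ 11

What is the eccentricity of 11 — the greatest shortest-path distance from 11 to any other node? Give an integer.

1

Distances from 11: 1:1, 2:1, 3:1, 4:1, 5:1, 6:1, 7:1, 8:1, 9:1, 10:1, 12:1, 13:1.
The largest is 1 (to 12, 5, 6, 2, 8, 13, 4, 1, 7, 3, 9, and 10), so the eccentricity of 11 is 1.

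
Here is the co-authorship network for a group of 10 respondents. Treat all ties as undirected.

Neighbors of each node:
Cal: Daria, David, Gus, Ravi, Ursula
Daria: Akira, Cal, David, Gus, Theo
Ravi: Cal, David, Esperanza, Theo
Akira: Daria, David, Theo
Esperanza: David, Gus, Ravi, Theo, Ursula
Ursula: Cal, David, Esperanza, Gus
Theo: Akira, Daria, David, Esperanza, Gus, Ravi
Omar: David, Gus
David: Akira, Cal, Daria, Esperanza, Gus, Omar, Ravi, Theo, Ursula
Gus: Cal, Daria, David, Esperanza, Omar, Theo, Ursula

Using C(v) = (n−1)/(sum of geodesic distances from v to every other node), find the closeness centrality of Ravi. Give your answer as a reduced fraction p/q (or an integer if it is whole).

Distances from Ravi: Akira:2, Cal:1, Daria:2, David:1, Esperanza:1, Gus:2, Omar:2, Theo:1, Ursula:2. Sum = 14.
n = 10, so closeness = 9/14.

9/14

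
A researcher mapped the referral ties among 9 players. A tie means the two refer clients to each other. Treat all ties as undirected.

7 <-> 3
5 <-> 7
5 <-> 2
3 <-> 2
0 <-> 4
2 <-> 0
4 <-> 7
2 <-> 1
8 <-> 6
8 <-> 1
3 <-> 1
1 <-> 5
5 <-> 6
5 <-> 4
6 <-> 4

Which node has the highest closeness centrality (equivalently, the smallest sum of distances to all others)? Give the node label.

Farness (sum of distances to all others) for each node — 0:15, 1:12, 2:12, 3:14, 4:12, 5:11, 6:14, 7:14, 8:16.
The smallest farness is 11, for 5, so 5 has the highest closeness.

5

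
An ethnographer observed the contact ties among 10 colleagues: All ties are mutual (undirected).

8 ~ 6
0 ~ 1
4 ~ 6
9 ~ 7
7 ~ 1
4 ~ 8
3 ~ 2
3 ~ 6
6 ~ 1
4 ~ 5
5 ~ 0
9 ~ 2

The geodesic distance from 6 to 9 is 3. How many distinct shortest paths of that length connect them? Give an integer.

The shortest distance is 3. The length-3 paths are: 6–3–2–9; 6–1–7–9.
That gives 2 distinct shortest paths.

2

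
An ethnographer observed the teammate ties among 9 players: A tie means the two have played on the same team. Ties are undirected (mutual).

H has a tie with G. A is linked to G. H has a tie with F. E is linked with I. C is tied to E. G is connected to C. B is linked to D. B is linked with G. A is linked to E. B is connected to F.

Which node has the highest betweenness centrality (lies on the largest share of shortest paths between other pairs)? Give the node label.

Unnormalized betweenness of each node: A:5, B:19/2, C:5, D:0, E:15/2, F:1, G:35/2, H:5/2, I:0.
G has the largest value, 35/2, making it the main broker — the node through which the most shortest paths run.

G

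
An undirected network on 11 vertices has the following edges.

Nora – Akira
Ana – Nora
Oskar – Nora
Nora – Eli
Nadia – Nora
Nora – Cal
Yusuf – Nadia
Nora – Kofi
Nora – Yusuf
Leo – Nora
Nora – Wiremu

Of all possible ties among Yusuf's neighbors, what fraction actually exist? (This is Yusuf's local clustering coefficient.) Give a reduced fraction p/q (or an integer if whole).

Yusuf's neighbors: Nadia and Nora (k = 2).
Possible neighbor pairs: C(2,2) = 1. Edges among them: Nadia–Nora → e = 1.
Clustering(Yusuf) = 1/1.

1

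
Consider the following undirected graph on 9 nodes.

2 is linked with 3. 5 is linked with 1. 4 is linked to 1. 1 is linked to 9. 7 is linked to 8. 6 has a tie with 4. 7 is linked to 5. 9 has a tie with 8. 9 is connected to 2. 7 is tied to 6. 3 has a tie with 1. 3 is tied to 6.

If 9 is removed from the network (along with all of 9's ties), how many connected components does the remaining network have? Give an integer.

1

9's neighbors (1, 2, and 8) remain reachable from one another through other ties, so the rest of the network stays in one piece.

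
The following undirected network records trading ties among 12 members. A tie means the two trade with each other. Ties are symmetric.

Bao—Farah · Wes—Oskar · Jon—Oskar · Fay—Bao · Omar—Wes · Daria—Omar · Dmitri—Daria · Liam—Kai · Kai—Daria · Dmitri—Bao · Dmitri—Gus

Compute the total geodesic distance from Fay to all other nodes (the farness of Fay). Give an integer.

42

Distances from Fay: Bao:1, Daria:3, Dmitri:2, Farah:2, Gus:3, Jon:7, Kai:4, Liam:5, Omar:4, Oskar:6, Wes:5.
Sum = 1 + 3 + 2 + 2 + 3 + 7 + 4 + 5 + 4 + 6 + 5 = 42.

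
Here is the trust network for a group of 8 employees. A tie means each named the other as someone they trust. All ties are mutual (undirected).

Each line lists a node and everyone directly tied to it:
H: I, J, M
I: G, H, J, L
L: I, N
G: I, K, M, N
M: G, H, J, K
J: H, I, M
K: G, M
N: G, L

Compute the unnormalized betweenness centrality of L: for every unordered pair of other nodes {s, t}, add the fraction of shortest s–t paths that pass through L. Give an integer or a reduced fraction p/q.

7/6

Pairs whose geodesics pass through L — J–N: 1/3; N–I: 1/2; N–H: 1/3.
All other pairs contribute 0.
Summing the contributions gives betweenness(L) = 7/6.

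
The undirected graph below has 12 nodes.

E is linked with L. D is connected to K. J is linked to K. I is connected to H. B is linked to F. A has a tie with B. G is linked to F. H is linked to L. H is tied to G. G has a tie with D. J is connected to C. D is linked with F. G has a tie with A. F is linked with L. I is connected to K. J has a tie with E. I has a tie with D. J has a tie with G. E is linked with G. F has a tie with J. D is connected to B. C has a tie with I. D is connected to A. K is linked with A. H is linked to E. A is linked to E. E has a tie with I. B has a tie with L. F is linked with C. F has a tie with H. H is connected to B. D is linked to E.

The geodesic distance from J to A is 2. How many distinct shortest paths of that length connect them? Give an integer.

3

The shortest distance is 2. The length-2 paths are: J–K–A; J–G–A; J–E–A.
That gives 3 distinct shortest paths.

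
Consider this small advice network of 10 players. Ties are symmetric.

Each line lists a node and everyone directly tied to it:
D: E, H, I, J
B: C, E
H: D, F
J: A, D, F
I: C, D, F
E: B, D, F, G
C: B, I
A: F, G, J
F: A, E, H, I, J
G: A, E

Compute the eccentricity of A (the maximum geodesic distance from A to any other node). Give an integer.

3

Distances from A: B:3, C:3, D:2, E:2, F:1, G:1, H:2, I:2, J:1.
The largest is 3 (to B and C), so the eccentricity of A is 3.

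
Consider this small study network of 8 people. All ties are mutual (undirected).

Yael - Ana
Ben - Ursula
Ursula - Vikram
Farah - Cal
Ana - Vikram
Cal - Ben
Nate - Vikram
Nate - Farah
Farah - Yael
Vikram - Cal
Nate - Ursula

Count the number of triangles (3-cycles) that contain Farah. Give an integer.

0

Farah's neighbors are Cal, Nate, and Yael, but none of them are tied to each other, so no triangle contains Farah.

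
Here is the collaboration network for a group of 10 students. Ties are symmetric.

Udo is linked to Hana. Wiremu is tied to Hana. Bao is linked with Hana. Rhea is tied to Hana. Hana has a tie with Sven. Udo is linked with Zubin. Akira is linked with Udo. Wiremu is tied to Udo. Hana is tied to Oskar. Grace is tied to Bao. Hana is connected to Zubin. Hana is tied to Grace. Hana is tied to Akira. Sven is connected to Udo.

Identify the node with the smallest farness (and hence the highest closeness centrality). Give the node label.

Hana

Farness (sum of distances to all others) for each node — Akira:16, Bao:16, Grace:16, Hana:9, Oskar:17, Rhea:17, Sven:16, Udo:13, Wiremu:16, Zubin:16.
The smallest farness is 9, for Hana, so Hana has the highest closeness.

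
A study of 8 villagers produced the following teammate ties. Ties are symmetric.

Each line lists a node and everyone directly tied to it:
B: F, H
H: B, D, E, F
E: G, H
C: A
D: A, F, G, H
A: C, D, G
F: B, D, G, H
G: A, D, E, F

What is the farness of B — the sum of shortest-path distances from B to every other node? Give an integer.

15

Distances from B: A:3, C:4, D:2, E:2, F:1, G:2, H:1.
Sum = 3 + 4 + 2 + 2 + 1 + 2 + 1 = 15.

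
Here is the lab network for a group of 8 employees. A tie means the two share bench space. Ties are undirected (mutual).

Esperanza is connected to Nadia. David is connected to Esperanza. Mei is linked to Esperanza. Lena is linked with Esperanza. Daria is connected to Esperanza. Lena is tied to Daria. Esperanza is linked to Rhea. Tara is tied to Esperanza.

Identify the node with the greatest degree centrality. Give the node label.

Degrees — Daria:2, David:1, Esperanza:7, Lena:2, Mei:1, Nadia:1, Rhea:1, Tara:1.
The maximum is 7, attained only by Esperanza.

Esperanza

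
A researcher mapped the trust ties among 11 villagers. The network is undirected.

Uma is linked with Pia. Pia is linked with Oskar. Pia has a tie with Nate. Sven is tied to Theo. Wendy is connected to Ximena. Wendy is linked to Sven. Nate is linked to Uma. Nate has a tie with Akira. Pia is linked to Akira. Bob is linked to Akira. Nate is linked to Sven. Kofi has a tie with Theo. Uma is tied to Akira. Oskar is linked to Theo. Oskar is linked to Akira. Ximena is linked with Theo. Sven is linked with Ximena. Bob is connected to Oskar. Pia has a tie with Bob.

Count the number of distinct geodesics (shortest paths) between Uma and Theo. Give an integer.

The shortest distance is 3. The length-3 paths are: Uma–Akira–Oskar–Theo; Uma–Pia–Oskar–Theo; Uma–Nate–Sven–Theo.
That gives 3 distinct shortest paths.

3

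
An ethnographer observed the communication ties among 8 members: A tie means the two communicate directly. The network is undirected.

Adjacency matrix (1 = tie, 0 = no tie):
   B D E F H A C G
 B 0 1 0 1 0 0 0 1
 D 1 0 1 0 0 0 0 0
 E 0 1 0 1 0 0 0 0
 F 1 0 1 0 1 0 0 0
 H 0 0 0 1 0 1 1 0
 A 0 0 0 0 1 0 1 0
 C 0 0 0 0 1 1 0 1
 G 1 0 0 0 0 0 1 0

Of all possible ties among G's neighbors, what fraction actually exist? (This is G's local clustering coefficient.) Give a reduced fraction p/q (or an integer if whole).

G's neighbors: B and C (k = 2).
Possible neighbor pairs: C(2,2) = 1. Edges among them: none → e = 0.
Clustering(G) = 0/1.

0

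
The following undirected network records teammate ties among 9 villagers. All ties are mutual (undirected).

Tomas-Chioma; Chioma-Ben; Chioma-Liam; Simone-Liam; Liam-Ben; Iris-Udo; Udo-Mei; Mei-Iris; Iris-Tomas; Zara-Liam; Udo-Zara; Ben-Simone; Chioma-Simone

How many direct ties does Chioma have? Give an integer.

Chioma is directly tied to Ben, Liam, Simone, and Tomas. That is 4 neighbors, so the degree of Chioma is 4.

4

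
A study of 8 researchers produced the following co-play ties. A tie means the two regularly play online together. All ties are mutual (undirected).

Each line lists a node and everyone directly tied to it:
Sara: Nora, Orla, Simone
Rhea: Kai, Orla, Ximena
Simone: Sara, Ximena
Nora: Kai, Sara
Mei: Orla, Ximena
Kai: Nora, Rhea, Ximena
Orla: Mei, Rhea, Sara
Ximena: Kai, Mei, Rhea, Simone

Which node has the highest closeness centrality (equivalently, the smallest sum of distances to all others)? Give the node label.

Farness (sum of distances to all others) for each node — Kai:11, Mei:13, Nora:13, Orla:11, Rhea:11, Sara:11, Simone:12, Ximena:10.
The smallest farness is 10, for Ximena, so Ximena has the highest closeness.

Ximena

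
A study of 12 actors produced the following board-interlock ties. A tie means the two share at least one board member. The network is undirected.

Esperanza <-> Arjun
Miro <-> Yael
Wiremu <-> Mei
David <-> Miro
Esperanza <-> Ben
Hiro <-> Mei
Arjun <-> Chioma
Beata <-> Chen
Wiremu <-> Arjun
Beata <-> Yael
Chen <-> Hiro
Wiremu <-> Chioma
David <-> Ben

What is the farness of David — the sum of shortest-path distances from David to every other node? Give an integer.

34

Distances from David: Arjun:3, Beata:3, Ben:1, Chen:4, Chioma:4, Esperanza:2, Hiro:5, Mei:5, Miro:1, Wiremu:4, Yael:2.
Sum = 3 + 3 + 1 + 4 + 4 + 2 + 5 + 5 + 1 + 4 + 2 = 34.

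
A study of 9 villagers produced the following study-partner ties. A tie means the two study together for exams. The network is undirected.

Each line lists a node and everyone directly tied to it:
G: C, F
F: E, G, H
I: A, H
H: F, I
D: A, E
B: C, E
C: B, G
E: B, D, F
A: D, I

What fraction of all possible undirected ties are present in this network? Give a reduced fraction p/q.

5/18

There are 10 edges and 9 nodes, so the maximum possible is C(9,2) = 36.
Density = 10/36 = 5/18.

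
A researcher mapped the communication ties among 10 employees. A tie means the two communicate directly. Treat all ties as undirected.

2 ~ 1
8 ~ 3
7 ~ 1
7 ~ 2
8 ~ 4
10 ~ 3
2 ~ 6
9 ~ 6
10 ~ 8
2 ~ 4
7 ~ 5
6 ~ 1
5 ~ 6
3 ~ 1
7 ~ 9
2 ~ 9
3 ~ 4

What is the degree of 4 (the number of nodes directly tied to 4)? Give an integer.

3

4 is directly tied to 2, 3, and 8. That is 3 neighbors, so the degree of 4 is 3.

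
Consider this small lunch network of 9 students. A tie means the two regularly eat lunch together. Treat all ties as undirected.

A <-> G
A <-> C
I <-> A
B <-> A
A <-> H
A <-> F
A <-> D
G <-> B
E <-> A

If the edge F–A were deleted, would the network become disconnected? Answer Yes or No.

Yes

Without the F–A edge there is no alternate route between F and A, so the network disconnects. It is a bridge.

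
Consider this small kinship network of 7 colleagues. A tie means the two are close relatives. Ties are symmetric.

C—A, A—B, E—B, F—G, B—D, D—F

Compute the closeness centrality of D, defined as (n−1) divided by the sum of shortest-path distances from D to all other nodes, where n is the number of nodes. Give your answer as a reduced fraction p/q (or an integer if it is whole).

Distances from D: A:2, B:1, C:3, E:2, F:1, G:2. Sum = 11.
n = 7, so closeness = 6/11.

6/11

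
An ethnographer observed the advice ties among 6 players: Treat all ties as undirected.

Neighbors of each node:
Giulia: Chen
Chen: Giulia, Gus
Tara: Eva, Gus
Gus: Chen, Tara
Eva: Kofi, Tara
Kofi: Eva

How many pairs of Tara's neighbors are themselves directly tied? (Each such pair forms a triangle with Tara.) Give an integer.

0

Tara's neighbors are Eva and Gus, but none of them are tied to each other, so no triangle contains Tara.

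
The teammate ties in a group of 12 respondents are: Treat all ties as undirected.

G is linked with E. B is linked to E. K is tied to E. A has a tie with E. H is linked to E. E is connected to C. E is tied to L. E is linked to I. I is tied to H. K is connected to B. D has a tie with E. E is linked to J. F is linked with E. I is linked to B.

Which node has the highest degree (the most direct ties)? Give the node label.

E

Degrees — A:1, B:3, C:1, D:1, E:11, F:1, G:1, H:2, I:3, J:1, K:2, L:1.
The maximum is 11, attained only by E.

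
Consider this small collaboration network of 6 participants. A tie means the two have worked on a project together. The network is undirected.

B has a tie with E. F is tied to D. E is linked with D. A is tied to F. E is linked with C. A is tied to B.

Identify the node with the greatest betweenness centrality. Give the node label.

E

Unnormalized betweenness of each node: A:1, B:2, C:0, D:2, E:5, F:1.
E has the largest value, 5, making it the main broker — the node through which the most shortest paths run.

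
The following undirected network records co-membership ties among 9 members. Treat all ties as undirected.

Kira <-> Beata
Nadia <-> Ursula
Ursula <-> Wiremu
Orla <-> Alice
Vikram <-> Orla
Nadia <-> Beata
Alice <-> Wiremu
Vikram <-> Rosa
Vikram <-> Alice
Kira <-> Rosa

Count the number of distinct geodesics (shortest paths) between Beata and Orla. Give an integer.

1

The shortest distance is 4, and the only length-4 path is Beata–Kira–Rosa–Vikram–Orla. So there is exactly 1 shortest path.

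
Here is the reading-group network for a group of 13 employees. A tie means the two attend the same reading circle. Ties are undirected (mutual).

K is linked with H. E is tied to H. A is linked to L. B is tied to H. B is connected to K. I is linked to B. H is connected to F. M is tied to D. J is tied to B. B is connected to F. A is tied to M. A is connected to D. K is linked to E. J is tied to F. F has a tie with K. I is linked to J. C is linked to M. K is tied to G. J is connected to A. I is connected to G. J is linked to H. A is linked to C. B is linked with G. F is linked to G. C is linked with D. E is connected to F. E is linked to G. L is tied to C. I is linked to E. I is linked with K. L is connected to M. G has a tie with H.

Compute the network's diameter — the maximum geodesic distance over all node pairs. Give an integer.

4

Eccentricity of each node (its greatest distance to any other): A:3, B:3, C:4, D:4, E:4, F:3, G:4, H:3, I:3, J:2, K:4, L:4, M:4.
The maximum eccentricity is 4, realized for instance by the pair L–G via L – A – J – I – G. So the diameter is 4.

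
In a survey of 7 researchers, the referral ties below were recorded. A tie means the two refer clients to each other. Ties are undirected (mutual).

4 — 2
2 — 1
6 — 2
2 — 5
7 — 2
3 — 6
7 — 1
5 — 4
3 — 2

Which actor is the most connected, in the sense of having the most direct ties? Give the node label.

2

Degrees — 1:2, 2:6, 3:2, 4:2, 5:2, 6:2, 7:2.
The maximum is 6, attained only by 2.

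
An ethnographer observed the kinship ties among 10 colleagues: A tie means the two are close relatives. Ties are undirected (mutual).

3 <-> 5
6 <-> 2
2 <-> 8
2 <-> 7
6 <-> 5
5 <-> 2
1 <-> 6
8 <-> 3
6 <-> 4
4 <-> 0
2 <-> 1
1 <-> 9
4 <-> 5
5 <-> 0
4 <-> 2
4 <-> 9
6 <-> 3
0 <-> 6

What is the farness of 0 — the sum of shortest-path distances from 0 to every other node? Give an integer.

Distances from 0: 1:2, 2:2, 3:2, 4:1, 5:1, 6:1, 7:3, 8:3, 9:2.
Sum = 2 + 2 + 2 + 1 + 1 + 1 + 3 + 3 + 2 = 17.

17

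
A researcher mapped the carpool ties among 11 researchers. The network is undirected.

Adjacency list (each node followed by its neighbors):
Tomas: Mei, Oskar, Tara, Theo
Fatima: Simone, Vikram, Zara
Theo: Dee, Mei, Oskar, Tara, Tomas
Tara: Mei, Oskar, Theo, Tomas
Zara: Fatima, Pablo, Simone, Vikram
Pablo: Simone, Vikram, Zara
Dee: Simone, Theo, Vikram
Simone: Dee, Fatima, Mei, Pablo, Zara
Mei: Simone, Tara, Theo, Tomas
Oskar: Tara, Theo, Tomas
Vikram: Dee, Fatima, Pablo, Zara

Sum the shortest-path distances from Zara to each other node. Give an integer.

21

Distances from Zara: Dee:2, Fatima:1, Mei:2, Oskar:4, Pablo:1, Simone:1, Tara:3, Theo:3, Tomas:3, Vikram:1.
Sum = 2 + 1 + 2 + 4 + 1 + 1 + 3 + 3 + 3 + 1 = 21.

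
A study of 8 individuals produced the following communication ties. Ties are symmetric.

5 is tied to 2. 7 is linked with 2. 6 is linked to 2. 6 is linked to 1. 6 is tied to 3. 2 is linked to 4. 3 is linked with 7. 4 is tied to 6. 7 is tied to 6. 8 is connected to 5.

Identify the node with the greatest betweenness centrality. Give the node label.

Unnormalized betweenness of each node: 1:0, 2:21/2, 3:0, 4:0, 5:6, 6:9, 7:3/2, 8:0.
2 has the largest value, 21/2, making it the main broker — the node through which the most shortest paths run.

2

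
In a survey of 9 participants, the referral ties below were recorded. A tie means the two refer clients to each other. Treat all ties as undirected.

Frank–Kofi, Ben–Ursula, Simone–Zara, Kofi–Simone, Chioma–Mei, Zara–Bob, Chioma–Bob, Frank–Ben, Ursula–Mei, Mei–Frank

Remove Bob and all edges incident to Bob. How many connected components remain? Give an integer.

1

Bob's neighbors (Chioma and Zara) remain reachable from one another through other ties, so the rest of the network stays in one piece.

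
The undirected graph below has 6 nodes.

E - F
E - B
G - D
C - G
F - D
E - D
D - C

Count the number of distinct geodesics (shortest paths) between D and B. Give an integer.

The shortest distance is 2, and the only length-2 path is D–E–B. So there is exactly 1 shortest path.

1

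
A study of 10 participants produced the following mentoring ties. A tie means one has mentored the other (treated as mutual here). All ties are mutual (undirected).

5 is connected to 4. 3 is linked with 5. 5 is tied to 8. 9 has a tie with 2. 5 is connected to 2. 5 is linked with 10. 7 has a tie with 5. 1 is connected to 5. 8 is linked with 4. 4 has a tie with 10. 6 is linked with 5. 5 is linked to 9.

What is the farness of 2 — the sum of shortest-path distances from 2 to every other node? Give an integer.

16

Distances from 2: 1:2, 3:2, 4:2, 5:1, 6:2, 7:2, 8:2, 9:1, 10:2.
Sum = 2 + 2 + 2 + 1 + 2 + 2 + 2 + 1 + 2 = 16.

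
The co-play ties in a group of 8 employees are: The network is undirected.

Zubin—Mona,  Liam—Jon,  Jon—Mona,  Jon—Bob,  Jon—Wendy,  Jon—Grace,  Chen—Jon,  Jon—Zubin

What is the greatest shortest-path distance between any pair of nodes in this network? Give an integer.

Eccentricity of each node (its greatest distance to any other): Bob:2, Chen:2, Grace:2, Jon:1, Liam:2, Mona:2, Wendy:2, Zubin:2.
The maximum eccentricity is 2, realized for instance by the pair Chen–Zubin via Chen – Jon – Zubin. So the diameter is 2.

2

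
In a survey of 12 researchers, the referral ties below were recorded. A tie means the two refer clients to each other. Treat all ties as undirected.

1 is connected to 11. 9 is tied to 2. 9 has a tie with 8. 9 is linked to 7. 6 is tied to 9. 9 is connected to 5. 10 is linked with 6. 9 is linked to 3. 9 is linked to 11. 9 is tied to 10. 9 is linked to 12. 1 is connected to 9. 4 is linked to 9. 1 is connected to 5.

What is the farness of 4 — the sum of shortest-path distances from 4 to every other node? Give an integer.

Distances from 4: 1:2, 2:2, 3:2, 5:2, 6:2, 7:2, 8:2, 9:1, 10:2, 11:2, 12:2.
Sum = 2 + 2 + 2 + 2 + 2 + 2 + 2 + 1 + 2 + 2 + 2 = 21.

21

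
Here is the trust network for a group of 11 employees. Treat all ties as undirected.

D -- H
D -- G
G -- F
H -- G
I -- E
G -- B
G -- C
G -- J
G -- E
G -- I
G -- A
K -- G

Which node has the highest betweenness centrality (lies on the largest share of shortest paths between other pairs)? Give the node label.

Unnormalized betweenness of each node: A:0, B:0, C:0, D:0, E:0, F:0, G:43, H:0, I:0, J:0, K:0.
G has the largest value, 43, making it the main broker — the node through which the most shortest paths run.

G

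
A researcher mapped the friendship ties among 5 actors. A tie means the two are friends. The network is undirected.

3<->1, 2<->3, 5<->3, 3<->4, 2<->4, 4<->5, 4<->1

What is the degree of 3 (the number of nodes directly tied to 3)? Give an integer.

3 is directly tied to 1, 2, 4, and 5. That is 4 neighbors, so the degree of 3 is 4.

4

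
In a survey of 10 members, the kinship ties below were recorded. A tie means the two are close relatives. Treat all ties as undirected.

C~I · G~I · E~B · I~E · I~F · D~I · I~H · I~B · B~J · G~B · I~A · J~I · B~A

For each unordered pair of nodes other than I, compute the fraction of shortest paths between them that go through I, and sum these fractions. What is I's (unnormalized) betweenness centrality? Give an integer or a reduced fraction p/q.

Pairs whose geodesics pass through I — B–F: 1; B–C: 1; B–D: 1; B–H: 1; E–F: 1; E–A: 1/2; E–C: 1; E–G: 1/2; E–D: 1; E–J: 1/2; E–H: 1; F–A: 1; F–C: 1; F–G: 1 … (+18 more pairs).
All other pairs contribute 0.
Summing the contributions gives betweenness(I) = 29.

29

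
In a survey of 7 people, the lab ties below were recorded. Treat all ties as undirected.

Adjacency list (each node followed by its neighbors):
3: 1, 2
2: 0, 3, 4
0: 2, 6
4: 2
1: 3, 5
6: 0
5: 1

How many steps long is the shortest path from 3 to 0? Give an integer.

One shortest route is 3 – 2 – 0, which uses 2 edges, and 3 and 0 are not directly tied, so nothing shorter exists. So d(3,0) = 2.

2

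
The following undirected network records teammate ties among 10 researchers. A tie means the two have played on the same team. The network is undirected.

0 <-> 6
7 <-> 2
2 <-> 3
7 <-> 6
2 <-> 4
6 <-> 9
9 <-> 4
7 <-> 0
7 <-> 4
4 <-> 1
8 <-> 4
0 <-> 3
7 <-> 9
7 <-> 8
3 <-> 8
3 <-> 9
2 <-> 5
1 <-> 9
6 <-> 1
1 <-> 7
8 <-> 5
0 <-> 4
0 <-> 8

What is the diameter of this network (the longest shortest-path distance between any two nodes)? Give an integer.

Eccentricity of each node (its greatest distance to any other): 0:2, 1:3, 2:2, 3:2, 4:2, 5:3, 6:3, 7:2, 8:2, 9:3.
The maximum eccentricity is 3, realized for instance by the pair 9–5 via 9 – 4 – 2 – 5. So the diameter is 3.

3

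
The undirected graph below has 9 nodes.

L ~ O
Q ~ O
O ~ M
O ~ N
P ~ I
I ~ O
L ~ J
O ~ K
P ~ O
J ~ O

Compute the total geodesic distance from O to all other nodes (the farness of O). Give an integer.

8

Distances from O: I:1, J:1, K:1, L:1, M:1, N:1, P:1, Q:1.
Sum = 1 + 1 + 1 + 1 + 1 + 1 + 1 + 1 = 8.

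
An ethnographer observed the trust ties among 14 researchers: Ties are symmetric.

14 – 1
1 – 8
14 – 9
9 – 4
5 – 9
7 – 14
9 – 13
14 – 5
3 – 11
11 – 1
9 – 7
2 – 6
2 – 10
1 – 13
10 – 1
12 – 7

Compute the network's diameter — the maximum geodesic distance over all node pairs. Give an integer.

Eccentricity of each node (its greatest distance to any other): 1:3, 2:5, 3:5, 4:6, 5:5, 6:6, 7:5, 8:4, 9:5, 10:4, 11:4, 12:6, 13:4, 14:4.
The maximum eccentricity is 6, realized for instance by the pair 4–6 via 4 – 9 – 14 – 1 – 10 – 2 – 6. So the diameter is 6.

6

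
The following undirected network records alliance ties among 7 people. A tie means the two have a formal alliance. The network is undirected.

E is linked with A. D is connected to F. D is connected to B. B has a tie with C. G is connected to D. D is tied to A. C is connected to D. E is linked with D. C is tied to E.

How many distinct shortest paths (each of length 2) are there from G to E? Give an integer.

1

The shortest distance is 2, and the only length-2 path is G–D–E. So there is exactly 1 shortest path.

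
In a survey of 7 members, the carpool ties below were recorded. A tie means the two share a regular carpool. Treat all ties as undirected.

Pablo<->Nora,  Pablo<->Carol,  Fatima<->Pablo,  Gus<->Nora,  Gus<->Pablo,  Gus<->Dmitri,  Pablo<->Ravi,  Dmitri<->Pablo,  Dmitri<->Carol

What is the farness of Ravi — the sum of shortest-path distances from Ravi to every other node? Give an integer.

Distances from Ravi: Carol:2, Dmitri:2, Fatima:2, Gus:2, Nora:2, Pablo:1.
Sum = 2 + 2 + 2 + 2 + 2 + 1 = 11.

11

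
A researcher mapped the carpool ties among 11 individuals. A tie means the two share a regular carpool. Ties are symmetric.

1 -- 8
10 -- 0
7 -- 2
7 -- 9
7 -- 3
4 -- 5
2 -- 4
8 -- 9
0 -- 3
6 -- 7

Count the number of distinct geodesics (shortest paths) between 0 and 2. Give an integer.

1

The shortest distance is 3, and the only length-3 path is 0–3–7–2. So there is exactly 1 shortest path.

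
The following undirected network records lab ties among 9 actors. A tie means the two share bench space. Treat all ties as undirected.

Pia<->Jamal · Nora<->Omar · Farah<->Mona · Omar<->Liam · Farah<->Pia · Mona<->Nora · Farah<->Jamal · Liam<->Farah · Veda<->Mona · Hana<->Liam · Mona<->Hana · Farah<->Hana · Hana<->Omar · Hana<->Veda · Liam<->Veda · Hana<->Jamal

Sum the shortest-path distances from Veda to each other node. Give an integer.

Distances from Veda: Farah:2, Hana:1, Jamal:2, Liam:1, Mona:1, Nora:2, Omar:2, Pia:3.
Sum = 2 + 1 + 2 + 1 + 1 + 2 + 2 + 3 = 14.

14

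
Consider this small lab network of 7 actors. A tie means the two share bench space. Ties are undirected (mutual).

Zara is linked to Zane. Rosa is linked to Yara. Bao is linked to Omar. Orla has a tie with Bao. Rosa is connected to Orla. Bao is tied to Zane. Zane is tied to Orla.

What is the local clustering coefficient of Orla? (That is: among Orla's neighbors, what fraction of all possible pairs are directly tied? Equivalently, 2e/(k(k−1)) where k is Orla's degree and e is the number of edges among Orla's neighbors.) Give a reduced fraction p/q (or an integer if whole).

Orla's neighbors: Bao, Rosa, and Zane (k = 3).
Possible neighbor pairs: C(3,2) = 3. Edges among them: Bao–Zane → e = 1.
Clustering(Orla) = 1/3.

1/3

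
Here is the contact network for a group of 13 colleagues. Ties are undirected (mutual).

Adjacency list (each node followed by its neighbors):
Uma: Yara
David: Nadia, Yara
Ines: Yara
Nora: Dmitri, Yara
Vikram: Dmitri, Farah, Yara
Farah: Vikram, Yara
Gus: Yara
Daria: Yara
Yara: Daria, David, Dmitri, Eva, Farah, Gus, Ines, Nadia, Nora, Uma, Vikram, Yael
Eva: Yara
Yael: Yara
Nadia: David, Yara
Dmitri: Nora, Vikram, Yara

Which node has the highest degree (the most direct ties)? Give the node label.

Yara

Degrees — Daria:1, David:2, Dmitri:3, Eva:1, Farah:2, Gus:1, Ines:1, Nadia:2, Nora:2, Uma:1, Vikram:3, Yael:1, Yara:12.
The maximum is 12, attained only by Yara.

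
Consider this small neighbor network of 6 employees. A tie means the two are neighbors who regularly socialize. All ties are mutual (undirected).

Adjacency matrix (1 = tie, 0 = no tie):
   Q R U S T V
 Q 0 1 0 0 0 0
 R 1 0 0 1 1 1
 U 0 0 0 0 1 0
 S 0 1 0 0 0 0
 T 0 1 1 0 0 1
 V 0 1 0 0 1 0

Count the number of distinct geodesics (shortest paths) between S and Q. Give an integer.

The shortest distance is 2, and the only length-2 path is S–R–Q. So there is exactly 1 shortest path.

1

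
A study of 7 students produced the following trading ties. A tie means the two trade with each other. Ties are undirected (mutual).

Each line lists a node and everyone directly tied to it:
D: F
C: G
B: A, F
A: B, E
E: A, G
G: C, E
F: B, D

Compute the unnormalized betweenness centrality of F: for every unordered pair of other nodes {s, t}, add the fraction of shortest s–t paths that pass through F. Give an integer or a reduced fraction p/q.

5

Pairs whose geodesics pass through F — G–D: 1; D–B: 1; D–A: 1; D–E: 1; D–C: 1.
All other pairs contribute 0.
Summing the contributions gives betweenness(F) = 5.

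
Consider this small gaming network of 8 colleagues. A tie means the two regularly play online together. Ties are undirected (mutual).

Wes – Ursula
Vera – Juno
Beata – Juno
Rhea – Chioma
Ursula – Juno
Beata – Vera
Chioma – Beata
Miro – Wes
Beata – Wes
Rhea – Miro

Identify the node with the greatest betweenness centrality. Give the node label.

Beata

Unnormalized betweenness of each node: Beata:9, Chioma:3, Juno:2, Miro:2, Rhea:1, Ursula:1, Vera:0, Wes:6.
Beata has the largest value, 9, making it the main broker — the node through which the most shortest paths run.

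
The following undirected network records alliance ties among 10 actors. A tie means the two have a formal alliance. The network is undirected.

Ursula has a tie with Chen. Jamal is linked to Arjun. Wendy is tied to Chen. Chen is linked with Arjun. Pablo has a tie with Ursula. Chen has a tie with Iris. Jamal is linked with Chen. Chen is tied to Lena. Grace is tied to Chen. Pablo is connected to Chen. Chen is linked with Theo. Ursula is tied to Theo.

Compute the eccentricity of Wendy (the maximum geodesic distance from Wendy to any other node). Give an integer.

Distances from Wendy: Arjun:2, Chen:1, Grace:2, Iris:2, Jamal:2, Lena:2, Pablo:2, Theo:2, Ursula:2.
The largest is 2 (to Theo, Iris, Jamal, Grace, Arjun, Pablo, Ursula, and Lena), so the eccentricity of Wendy is 2.

2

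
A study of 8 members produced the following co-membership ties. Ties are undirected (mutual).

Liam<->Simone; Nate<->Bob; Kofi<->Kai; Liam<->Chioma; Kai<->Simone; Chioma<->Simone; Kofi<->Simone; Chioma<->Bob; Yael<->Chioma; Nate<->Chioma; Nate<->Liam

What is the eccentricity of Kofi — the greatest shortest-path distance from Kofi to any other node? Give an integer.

3

Distances from Kofi: Bob:3, Chioma:2, Kai:1, Liam:2, Nate:3, Simone:1, Yael:3.
The largest is 3 (to Nate, Yael, and Bob), so the eccentricity of Kofi is 3.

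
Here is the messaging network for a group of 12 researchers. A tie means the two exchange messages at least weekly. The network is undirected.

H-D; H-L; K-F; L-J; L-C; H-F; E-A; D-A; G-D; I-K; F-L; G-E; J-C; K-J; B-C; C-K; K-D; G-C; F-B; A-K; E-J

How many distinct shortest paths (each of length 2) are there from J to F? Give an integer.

The shortest distance is 2. The length-2 paths are: J–K–F; J–L–F.
That gives 2 distinct shortest paths.

2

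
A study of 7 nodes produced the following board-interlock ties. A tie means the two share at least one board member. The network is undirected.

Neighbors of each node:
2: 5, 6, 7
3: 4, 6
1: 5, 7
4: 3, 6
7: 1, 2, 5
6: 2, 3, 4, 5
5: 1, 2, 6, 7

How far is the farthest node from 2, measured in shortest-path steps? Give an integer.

Distances from 2: 1:2, 3:2, 4:2, 5:1, 6:1, 7:1.
The largest is 2 (to 3, 4, and 1), so the eccentricity of 2 is 2.

2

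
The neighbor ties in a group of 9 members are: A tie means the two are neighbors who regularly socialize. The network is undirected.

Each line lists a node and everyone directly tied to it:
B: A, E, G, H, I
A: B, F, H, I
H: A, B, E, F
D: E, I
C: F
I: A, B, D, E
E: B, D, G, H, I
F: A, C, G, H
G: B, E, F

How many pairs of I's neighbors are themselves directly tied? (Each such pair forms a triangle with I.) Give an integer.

I's neighbors: A, B, D, and E.
Neighbor pairs that are themselves tied: I–A–B; I–B–E; I–D–E. Each forms one triangle with I, for 3 in total.

3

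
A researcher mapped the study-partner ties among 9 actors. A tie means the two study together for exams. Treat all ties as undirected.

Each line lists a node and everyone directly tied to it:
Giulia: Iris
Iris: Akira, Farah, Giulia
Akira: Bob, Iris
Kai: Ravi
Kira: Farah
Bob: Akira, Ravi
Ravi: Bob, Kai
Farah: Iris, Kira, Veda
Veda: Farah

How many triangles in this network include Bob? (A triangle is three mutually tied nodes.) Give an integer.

0

Bob's neighbors are Akira and Ravi, but none of them are tied to each other, so no triangle contains Bob.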